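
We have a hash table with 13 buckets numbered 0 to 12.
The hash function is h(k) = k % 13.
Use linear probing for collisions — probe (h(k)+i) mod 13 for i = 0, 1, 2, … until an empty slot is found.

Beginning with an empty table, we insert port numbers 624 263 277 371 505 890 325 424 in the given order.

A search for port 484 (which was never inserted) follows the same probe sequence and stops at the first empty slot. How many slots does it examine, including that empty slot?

3

624: h=0 → slot 0
263: h=3 → slot 3
277: h=4 → slot 4
371: h=7 → slot 7
505: h=11 → slot 11
890: h=6 → slot 6
325: h=0, probe 0,1 → slot 1
424: h=8 → slot 8
Table: [624, 325, _, 263, 277, _, 890, 371, 424, _, _, 505, _]
Lookup 484: h=3, probe 3,4,5 → slot 5 empty, not found.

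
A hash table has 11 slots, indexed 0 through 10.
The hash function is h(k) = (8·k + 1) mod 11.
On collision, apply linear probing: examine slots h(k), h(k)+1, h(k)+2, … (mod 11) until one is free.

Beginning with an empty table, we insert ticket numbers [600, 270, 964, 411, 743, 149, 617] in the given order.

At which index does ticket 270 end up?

600 hashes to 5; slot 5 is free → place at 5.
270 hashes to 5; 5 taken → place at 6.
964 hashes to 2; slot 2 is free → place at 2.
411 hashes to 0; slot 0 is free → place at 0.
743 hashes to 5; 5,6 taken → place at 7.
149 hashes to 5; 5,6,7 taken → place at 8.
617 hashes to 9; slot 9 is free → place at 9.
Table: [411, ., 964, ., ., 600, 270, 743, 149, 617, .]

6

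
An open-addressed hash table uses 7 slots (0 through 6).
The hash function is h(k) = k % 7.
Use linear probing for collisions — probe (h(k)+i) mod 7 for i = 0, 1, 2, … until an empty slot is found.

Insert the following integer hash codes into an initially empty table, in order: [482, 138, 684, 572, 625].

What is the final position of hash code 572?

Insert 482: h=6, slot 6 empty → index 6.
Insert 138: h=5, slot 5 empty → index 5.
Insert 684: h=5, slots 5,6 occupied → index 0.
Insert 572: h=5, slots 5,6,0 occupied → index 1.
Insert 625: h=2, slot 2 empty → index 2.
Table: [684, 572, 625, ∅, ∅, 138, 482]

1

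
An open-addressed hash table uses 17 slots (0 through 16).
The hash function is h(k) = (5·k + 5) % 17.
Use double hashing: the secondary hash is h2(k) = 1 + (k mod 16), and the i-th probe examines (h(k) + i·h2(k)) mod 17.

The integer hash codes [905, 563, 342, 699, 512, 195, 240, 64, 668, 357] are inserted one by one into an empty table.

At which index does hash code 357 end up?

Insert 905: h=8, slot 8 empty -> index 8.
Insert 563: h=15, slot 15 empty -> index 15.
Insert 342: h=15, h2=7, slot 15 occupied -> index 5.
Insert 699: h=15, h2=12, slot 15 occupied -> index 10.
Insert 512: h=15, h2=1, slot 15 occupied -> index 16.
Insert 195: h=11, slot 11 empty -> index 11.
Insert 240: h=15, h2=1, slots 15,16 occupied -> index 0.
Insert 64: h=2, slot 2 empty -> index 2.
Insert 668: h=13, slot 13 empty -> index 13.
Insert 357: h=5, h2=6, slots 5,11,0 occupied -> index 6.
Table: [240, _, 64, _, _, 342, 357, _, 905, _, 699, 195, _, 668, _, 563, 512]

6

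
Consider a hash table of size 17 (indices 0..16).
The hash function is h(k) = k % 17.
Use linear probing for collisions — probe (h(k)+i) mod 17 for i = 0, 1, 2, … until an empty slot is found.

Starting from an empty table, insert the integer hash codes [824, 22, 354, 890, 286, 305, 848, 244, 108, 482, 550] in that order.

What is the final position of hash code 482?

10

824 hashes to 8; slot 8 is free => place at 8.
22 hashes to 5; slot 5 is free => place at 5.
354 hashes to 14; slot 14 is free => place at 14.
890 hashes to 6; slot 6 is free => place at 6.
286 hashes to 14; 14 taken => place at 15.
305 hashes to 16; slot 16 is free => place at 16.
848 hashes to 15; 15,16 taken => place at 0.
244 hashes to 6; 6 taken => place at 7.
108 hashes to 6; 6,7,8 taken => place at 9.
482 hashes to 6; 6,7,8,9 taken => place at 10.
550 hashes to 6; 6,7,8,9,10 taken => place at 11.
Table: [848, ∅, ∅, ∅, ∅, 22, 890, 244, 824, 108, 482, 550, ∅, ∅, 354, 286, 305]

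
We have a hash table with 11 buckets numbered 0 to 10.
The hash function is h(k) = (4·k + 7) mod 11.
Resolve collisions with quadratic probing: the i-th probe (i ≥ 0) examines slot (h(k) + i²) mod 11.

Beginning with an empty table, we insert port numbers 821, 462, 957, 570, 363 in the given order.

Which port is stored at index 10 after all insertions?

821: h=2 -> slot 2
462: h=7 -> slot 7
957: h=7, probe 7,8 -> slot 8
570: h=10 -> slot 10
363: h=7, probe 7,8,0 -> slot 0
Table: [363, _, 821, _, _, _, _, 462, 957, _, 570]

570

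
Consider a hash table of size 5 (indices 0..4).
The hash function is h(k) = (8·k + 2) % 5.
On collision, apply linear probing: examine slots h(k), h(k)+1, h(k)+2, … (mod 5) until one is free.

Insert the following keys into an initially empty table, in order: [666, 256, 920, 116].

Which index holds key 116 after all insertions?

Insert 666: h=0, slot 0 empty -> index 0.
Insert 256: h=0, slot 0 occupied -> index 1.
Insert 920: h=2, slot 2 empty -> index 2.
Insert 116: h=0, slots 0,1,2 occupied -> index 3.
Table: [666, 256, 920, 116, -]

3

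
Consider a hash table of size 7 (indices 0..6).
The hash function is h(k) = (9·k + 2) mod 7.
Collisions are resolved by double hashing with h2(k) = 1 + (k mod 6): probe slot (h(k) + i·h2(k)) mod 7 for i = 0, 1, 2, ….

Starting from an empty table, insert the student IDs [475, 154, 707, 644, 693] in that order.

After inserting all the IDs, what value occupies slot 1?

Insert 475: h=0, slot 0 empty → index 0.
Insert 154: h=2, slot 2 empty → index 2.
Insert 707: h=2, h2=6, slot 2 occupied → index 1.
Insert 644: h=2, h2=3, slot 2 occupied → index 5.
Insert 693: h=2, h2=4, slot 2 occupied → index 6.
Table: [475, 707, 154, ., ., 644, 693]

707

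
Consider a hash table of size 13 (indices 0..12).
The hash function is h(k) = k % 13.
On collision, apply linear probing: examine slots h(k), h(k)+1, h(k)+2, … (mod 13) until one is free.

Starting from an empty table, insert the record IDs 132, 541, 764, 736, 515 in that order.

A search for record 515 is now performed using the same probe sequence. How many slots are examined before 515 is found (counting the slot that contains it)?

4

132 hashes to 2; slot 2 is free => place at 2.
541 hashes to 8; slot 8 is free => place at 8.
764 hashes to 10; slot 10 is free => place at 10.
736 hashes to 8; 8 taken => place at 9.
515 hashes to 8; 8,9,10 taken => place at 11.
Table: [., ., 132, ., ., ., ., ., 541, 736, 764, 515, .]
Lookup 515: h=8, probe 8,9,10,11 → found at 11.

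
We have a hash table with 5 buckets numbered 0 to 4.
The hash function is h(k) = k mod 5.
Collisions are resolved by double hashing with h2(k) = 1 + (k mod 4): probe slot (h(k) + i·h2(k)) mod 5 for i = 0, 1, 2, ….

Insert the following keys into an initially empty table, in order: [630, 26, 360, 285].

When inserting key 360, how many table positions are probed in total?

Insert 630: h=0, slot 0 empty → index 0.
Insert 26: h=1, slot 1 empty → index 1.
Insert 360: h=0, h2=1, slots 0,1 occupied → index 2.
Insert 285: h=0, h2=2, slots 0,2 occupied → index 4.
Table: [630, 26, 360, ., 285]

3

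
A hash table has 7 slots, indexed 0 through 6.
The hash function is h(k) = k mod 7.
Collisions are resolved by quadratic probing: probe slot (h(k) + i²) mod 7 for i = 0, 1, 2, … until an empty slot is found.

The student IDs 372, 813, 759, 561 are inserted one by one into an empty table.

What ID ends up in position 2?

372: h=1 => slot 1
813: h=1, probe 1,2 => slot 2
759: h=3 => slot 3
561: h=1, probe 1,2,5 => slot 5
Table: [-, 372, 813, 759, -, 561, -]

813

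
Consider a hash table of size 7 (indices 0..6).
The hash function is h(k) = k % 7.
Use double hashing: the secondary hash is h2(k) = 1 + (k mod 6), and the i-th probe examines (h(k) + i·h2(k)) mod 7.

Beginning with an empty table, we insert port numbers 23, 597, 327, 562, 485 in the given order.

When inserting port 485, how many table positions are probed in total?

Insert 23: h=2, slot 2 empty -> index 2.
Insert 597: h=2, h2=4, slot 2 occupied -> index 6.
Insert 327: h=5, slot 5 empty -> index 5.
Insert 562: h=2, h2=5, slot 2 occupied -> index 0.
Insert 485: h=2, h2=6, slot 2 occupied -> index 1.
Table: [562, 485, 23, ∅, ∅, 327, 597]

2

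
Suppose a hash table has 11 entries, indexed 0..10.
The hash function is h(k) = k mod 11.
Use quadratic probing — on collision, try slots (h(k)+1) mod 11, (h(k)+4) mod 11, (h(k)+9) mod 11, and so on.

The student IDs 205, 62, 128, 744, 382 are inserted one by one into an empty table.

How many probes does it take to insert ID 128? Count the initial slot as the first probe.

205: h=7 => slot 7
62: h=7, probe 7,8 => slot 8
128: h=7, probe 7,8,0 => slot 0
744: h=7, probe 7,8,0,5 => slot 5
382: h=8, probe 8,9 => slot 9
Table: [128, ., ., ., ., 744, ., 205, 62, 382, .]

3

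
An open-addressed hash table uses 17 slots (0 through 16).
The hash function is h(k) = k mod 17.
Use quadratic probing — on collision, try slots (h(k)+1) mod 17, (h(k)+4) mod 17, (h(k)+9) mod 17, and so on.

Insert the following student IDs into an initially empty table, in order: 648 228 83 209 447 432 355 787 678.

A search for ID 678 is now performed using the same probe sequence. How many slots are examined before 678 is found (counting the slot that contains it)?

648 hashes to 2; slot 2 is free -> place at 2.
228 hashes to 7; slot 7 is free -> place at 7.
83 hashes to 15; slot 15 is free -> place at 15.
209 hashes to 5; slot 5 is free -> place at 5.
447 hashes to 5; 5 taken -> place at 6.
432 hashes to 7; 7 taken -> place at 8.
355 hashes to 15; 15 taken -> place at 16.
787 hashes to 5; 5,6 taken -> place at 9.
678 hashes to 15; 15,16,2,7 taken -> place at 14.
Table: [∅, ∅, 648, ∅, ∅, 209, 447, 228, 432, 787, ∅, ∅, ∅, ∅, 678, 83, 355]
Lookup 678: h=15, probe 15,16,2,7,14 → found at 14.

5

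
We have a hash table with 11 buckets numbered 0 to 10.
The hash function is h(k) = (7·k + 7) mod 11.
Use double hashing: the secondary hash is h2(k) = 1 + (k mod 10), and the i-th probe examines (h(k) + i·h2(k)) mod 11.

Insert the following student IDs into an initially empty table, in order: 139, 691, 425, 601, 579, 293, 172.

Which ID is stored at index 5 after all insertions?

293

139 hashes to 1; slot 1 is free -> place at 1.
691 hashes to 4; slot 4 is free -> place at 4.
425 hashes to 1, h2=6; 1 taken -> place at 7.
601 hashes to 1, h2=2; 1 taken -> place at 3.
579 hashes to 1, h2=10; 1 taken -> place at 0.
293 hashes to 1, h2=4; 1 taken -> place at 5.
172 hashes to 1, h2=3; 1,4,7 taken -> place at 10.
Table: [579, 139, ∅, 601, 691, 293, ∅, 425, ∅, ∅, 172]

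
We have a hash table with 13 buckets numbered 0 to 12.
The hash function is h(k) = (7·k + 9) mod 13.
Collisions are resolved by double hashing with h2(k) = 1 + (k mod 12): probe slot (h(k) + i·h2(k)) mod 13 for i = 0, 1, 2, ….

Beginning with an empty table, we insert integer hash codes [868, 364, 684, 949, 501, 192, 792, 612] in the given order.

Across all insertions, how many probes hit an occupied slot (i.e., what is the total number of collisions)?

868: h=1 -> slot 1
364: h=9 -> slot 9
684: h=0 -> slot 0
949: h=9, h2=2, probe 9,11 -> slot 11
501: h=6 -> slot 6
192: h=1, h2=1, probe 1,2 -> slot 2
792: h=2, h2=1, probe 2,3 -> slot 3
612: h=3, h2=1, probe 3,4 -> slot 4
Table: [684, 868, 192, 792, 612, ∅, 501, ∅, ∅, 364, ∅, 949, ∅]

4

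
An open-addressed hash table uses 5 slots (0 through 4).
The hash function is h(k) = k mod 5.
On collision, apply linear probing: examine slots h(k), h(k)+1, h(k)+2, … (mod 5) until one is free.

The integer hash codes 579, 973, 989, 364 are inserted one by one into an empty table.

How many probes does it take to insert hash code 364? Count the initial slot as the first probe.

3

579 hashes to 4; slot 4 is free → place at 4.
973 hashes to 3; slot 3 is free → place at 3.
989 hashes to 4; 4 taken → place at 0.
364 hashes to 4; 4,0 taken → place at 1.
Table: [989, 364, -, 973, 579]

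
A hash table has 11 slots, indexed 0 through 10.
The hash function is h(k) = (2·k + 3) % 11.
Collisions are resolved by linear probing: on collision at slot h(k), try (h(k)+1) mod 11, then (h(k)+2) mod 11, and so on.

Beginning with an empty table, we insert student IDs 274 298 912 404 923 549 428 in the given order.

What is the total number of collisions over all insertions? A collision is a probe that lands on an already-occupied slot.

274: h=1 → slot 1
298: h=5 → slot 5
912: h=1, probe 1,2 → slot 2
404: h=8 → slot 8
923: h=1, probe 1,2,3 → slot 3
549: h=1, probe 1,2,3,4 → slot 4
428: h=1, probe 1,2,3,4,5,6 → slot 6
Table: [—, 274, 912, 923, 549, 298, 428, —, 404, —, —]

11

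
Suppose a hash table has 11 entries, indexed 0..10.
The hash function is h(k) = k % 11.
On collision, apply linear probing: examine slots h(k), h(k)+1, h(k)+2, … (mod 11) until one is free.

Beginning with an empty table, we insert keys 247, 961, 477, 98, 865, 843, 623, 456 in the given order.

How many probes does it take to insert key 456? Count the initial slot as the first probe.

7

247: h=5 -> slot 5
961: h=4 -> slot 4
477: h=4, probe 4,5,6 -> slot 6
98: h=10 -> slot 10
865: h=7 -> slot 7
843: h=7, probe 7,8 -> slot 8
623: h=7, probe 7,8,9 -> slot 9
456: h=5, probe 5,6,7,8,9,10,0 -> slot 0
Table: [456, ∅, ∅, ∅, 961, 247, 477, 865, 843, 623, 98]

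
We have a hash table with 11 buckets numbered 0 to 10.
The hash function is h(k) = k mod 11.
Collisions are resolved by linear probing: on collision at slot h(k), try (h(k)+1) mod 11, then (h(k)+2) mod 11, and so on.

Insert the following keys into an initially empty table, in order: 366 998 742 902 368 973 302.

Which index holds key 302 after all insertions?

9

366 hashes to 3; slot 3 is free -> place at 3.
998 hashes to 8; slot 8 is free -> place at 8.
742 hashes to 5; slot 5 is free -> place at 5.
902 hashes to 0; slot 0 is free -> place at 0.
368 hashes to 5; 5 taken -> place at 6.
973 hashes to 5; 5,6 taken -> place at 7.
302 hashes to 5; 5,6,7,8 taken -> place at 9.
Table: [902, ∅, ∅, 366, ∅, 742, 368, 973, 998, 302, ∅]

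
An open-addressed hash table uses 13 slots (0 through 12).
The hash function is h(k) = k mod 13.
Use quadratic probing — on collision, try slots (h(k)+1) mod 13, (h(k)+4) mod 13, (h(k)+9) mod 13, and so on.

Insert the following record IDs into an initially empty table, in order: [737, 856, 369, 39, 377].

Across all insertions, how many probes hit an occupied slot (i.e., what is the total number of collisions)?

737 hashes to 9; slot 9 is free -> place at 9.
856 hashes to 11; slot 11 is free -> place at 11.
369 hashes to 5; slot 5 is free -> place at 5.
39 hashes to 0; slot 0 is free -> place at 0.
377 hashes to 0; 0 taken -> place at 1.
Table: [39, 377, -, -, -, 369, -, -, -, 737, -, 856, -]

1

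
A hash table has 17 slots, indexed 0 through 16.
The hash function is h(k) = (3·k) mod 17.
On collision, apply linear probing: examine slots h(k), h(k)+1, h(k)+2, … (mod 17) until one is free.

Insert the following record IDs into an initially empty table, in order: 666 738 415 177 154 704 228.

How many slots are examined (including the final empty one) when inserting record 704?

4

666 hashes to 9; slot 9 is free -> place at 9.
738 hashes to 4; slot 4 is free -> place at 4.
415 hashes to 4; 4 taken -> place at 5.
177 hashes to 4; 4,5 taken -> place at 6.
154 hashes to 3; slot 3 is free -> place at 3.
704 hashes to 4; 4,5,6 taken -> place at 7.
228 hashes to 4; 4,5,6,7 taken -> place at 8.
Table: [., ., ., 154, 738, 415, 177, 704, 228, 666, ., ., ., ., ., ., .]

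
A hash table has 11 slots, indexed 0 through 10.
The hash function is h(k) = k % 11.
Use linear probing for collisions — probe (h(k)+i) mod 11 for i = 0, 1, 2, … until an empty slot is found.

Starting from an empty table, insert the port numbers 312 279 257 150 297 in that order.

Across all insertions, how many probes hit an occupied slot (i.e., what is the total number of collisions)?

3

312 hashes to 4; slot 4 is free → place at 4.
279 hashes to 4; 4 taken → place at 5.
257 hashes to 4; 4,5 taken → place at 6.
150 hashes to 7; slot 7 is free → place at 7.
297 hashes to 0; slot 0 is free → place at 0.
Table: [297, _, _, _, 312, 279, 257, 150, _, _, _]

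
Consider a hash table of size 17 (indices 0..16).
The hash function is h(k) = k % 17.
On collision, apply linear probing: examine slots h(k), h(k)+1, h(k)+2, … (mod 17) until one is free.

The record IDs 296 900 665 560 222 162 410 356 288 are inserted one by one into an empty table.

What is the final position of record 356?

Insert 296: h=7, slot 7 empty => index 7.
Insert 900: h=16, slot 16 empty => index 16.
Insert 665: h=2, slot 2 empty => index 2.
Insert 560: h=16, slot 16 occupied => index 0.
Insert 222: h=1, slot 1 empty => index 1.
Insert 162: h=9, slot 9 empty => index 9.
Insert 410: h=2, slot 2 occupied => index 3.
Insert 356: h=16, slots 16,0,1,2,3 occupied => index 4.
Insert 288: h=16, slots 16,0,1,2,3,4 occupied => index 5.
Table: [560, 222, 665, 410, 356, 288, _, 296, _, 162, _, _, _, _, _, _, 900]

4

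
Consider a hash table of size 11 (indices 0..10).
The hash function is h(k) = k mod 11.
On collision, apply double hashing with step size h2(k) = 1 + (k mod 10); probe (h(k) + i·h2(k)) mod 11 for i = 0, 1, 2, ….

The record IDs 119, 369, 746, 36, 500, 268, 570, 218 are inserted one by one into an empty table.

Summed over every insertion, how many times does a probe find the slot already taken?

119 hashes to 9; slot 9 is free -> place at 9.
369 hashes to 6; slot 6 is free -> place at 6.
746 hashes to 9, h2=7; 9 taken -> place at 5.
36 hashes to 3; slot 3 is free -> place at 3.
500 hashes to 5, h2=1; 5,6 taken -> place at 7.
268 hashes to 4; slot 4 is free -> place at 4.
570 hashes to 9, h2=1; 9 taken -> place at 10.
218 hashes to 9, h2=9; 9,7,5,3 taken -> place at 1.
Table: [—, 218, —, 36, 268, 746, 369, 500, —, 119, 570]

8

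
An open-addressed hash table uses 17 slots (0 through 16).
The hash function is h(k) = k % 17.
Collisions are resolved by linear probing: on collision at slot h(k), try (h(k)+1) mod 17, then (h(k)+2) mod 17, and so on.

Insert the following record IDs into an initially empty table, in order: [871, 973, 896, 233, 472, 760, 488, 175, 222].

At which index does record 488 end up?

16

871: h=4 → slot 4
973: h=4, probe 4,5 → slot 5
896: h=12 → slot 12
233: h=12, probe 12,13 → slot 13
472: h=13, probe 13,14 → slot 14
760: h=12, probe 12,13,14,15 → slot 15
488: h=12, probe 12,13,14,15,16 → slot 16
175: h=5, probe 5,6 → slot 6
222: h=1 → slot 1
Table: [_, 222, _, _, 871, 973, 175, _, _, _, _, _, 896, 233, 472, 760, 488]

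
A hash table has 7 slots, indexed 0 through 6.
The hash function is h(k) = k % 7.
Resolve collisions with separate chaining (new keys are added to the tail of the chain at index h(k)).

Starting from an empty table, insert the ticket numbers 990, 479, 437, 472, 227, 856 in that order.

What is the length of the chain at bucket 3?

5

Insert 990: h=3, bucket 3 empty → new chain.
Insert 479: h=3, bucket 3 nonempty → append to chain.
Insert 437: h=3, bucket 3 nonempty → append to chain.
Insert 472: h=3, bucket 3 nonempty → append to chain.
Insert 227: h=3, bucket 3 nonempty → append to chain.
Insert 856: h=2, bucket 2 empty → new chain.
Final buckets:
0: .
1: .
2: 856
3: 990 -> 479 -> 437 -> 472 -> 227
4: .
5: .
6: .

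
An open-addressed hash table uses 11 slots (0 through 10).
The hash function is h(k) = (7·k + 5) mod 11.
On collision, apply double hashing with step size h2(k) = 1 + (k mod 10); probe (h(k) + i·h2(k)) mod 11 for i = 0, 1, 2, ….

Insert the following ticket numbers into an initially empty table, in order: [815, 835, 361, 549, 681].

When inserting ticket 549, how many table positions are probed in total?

815: h=1 → slot 1
835: h=9 → slot 9
361: h=2 → slot 2
549: h=9, h2=10, probe 9,8 → slot 8
681: h=9, h2=2, probe 9,0 → slot 0
Table: [681, 815, 361, —, —, —, —, —, 549, 835, —]

2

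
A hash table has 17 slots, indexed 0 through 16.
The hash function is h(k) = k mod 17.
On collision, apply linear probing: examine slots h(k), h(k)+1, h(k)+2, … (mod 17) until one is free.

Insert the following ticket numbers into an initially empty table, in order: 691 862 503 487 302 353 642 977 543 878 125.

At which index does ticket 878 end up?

1

Insert 691: h=11, slot 11 empty -> index 11.
Insert 862: h=12, slot 12 empty -> index 12.
Insert 503: h=10, slot 10 empty -> index 10.
Insert 487: h=11, slots 11,12 occupied -> index 13.
Insert 302: h=13, slot 13 occupied -> index 14.
Insert 353: h=13, slots 13,14 occupied -> index 15.
Insert 642: h=13, slots 13,14,15 occupied -> index 16.
Insert 977: h=8, slot 8 empty -> index 8.
Insert 543: h=16, slot 16 occupied -> index 0.
Insert 878: h=11, slots 11,12,13,14,15,16,0 occupied -> index 1.
Insert 125: h=6, slot 6 empty -> index 6.
Table: [543, 878, ∅, ∅, ∅, ∅, 125, ∅, 977, ∅, 503, 691, 862, 487, 302, 353, 642]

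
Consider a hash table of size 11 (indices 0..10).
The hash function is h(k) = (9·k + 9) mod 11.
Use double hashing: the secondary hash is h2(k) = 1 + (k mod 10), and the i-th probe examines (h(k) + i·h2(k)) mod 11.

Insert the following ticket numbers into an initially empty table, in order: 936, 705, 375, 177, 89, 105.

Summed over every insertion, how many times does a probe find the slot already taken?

936: h=7 -> slot 7
705: h=7, h2=6, probe 7,2 -> slot 2
375: h=7, h2=6, probe 7,2,8 -> slot 8
177: h=7, h2=8, probe 7,4 -> slot 4
89: h=7, h2=10, probe 7,6 -> slot 6
105: h=8, h2=6, probe 8,3 -> slot 3
Table: [., ., 705, 105, 177, ., 89, 936, 375, ., .]

6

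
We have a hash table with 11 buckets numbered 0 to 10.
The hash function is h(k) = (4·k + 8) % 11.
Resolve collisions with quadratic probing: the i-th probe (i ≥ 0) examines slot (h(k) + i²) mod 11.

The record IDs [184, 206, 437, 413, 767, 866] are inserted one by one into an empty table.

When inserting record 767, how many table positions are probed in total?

4

184: h=7 -> slot 7
206: h=7, probe 7,8 -> slot 8
437: h=7, probe 7,8,0 -> slot 0
413: h=10 -> slot 10
767: h=7, probe 7,8,0,5 -> slot 5
866: h=7, probe 7,8,0,5,1 -> slot 1
Table: [437, 866, ., ., ., 767, ., 184, 206, ., 413]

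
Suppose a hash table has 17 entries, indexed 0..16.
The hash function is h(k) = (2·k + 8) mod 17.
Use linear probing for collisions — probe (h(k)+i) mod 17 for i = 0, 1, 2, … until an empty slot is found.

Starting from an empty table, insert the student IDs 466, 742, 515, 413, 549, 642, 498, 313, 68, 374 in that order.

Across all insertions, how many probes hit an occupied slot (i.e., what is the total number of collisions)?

466 hashes to 5; slot 5 is free → place at 5.
742 hashes to 13; slot 13 is free → place at 13.
515 hashes to 1; slot 1 is free → place at 1.
413 hashes to 1; 1 taken → place at 2.
549 hashes to 1; 1,2 taken → place at 3.
642 hashes to 0; slot 0 is free → place at 0.
498 hashes to 1; 1,2,3 taken → place at 4.
313 hashes to 5; 5 taken → place at 6.
68 hashes to 8; slot 8 is free → place at 8.
374 hashes to 8; 8 taken → place at 9.
Table: [642, 515, 413, 549, 498, 466, 313, ∅, 68, 374, ∅, ∅, ∅, 742, ∅, ∅, ∅]

8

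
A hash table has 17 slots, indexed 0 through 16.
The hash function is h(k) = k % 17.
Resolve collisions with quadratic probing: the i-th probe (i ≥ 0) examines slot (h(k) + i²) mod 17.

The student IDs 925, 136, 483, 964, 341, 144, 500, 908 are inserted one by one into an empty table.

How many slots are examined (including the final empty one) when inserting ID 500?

Insert 925: h=7, slot 7 empty → index 7.
Insert 136: h=0, slot 0 empty → index 0.
Insert 483: h=7, slot 7 occupied → index 8.
Insert 964: h=12, slot 12 empty → index 12.
Insert 341: h=1, slot 1 empty → index 1.
Insert 144: h=8, slot 8 occupied → index 9.
Insert 500: h=7, slots 7,8 occupied → index 11.
Insert 908: h=7, slots 7,8,11 occupied → index 16.
Table: [136, 341, —, —, —, —, —, 925, 483, 144, —, 500, 964, —, —, —, 908]

3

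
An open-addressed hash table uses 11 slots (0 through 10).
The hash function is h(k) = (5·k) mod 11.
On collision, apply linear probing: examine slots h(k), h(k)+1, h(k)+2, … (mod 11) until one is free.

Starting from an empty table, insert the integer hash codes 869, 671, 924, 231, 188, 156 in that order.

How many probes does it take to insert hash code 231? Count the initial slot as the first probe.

4

869: h=0 → slot 0
671: h=0, probe 0,1 → slot 1
924: h=0, probe 0,1,2 → slot 2
231: h=0, probe 0,1,2,3 → slot 3
188: h=5 → slot 5
156: h=10 → slot 10
Table: [869, 671, 924, 231, -, 188, -, -, -, -, 156]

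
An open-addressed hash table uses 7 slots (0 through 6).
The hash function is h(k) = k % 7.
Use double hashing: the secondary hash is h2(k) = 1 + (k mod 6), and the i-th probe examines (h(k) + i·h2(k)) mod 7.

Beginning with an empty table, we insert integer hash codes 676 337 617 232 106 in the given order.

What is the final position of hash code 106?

Insert 676: h=4, slot 4 empty → index 4.
Insert 337: h=1, slot 1 empty → index 1.
Insert 617: h=1, h2=6, slot 1 occupied → index 0.
Insert 232: h=1, h2=5, slot 1 occupied → index 6.
Insert 106: h=1, h2=5, slots 1,6,4 occupied → index 2.
Table: [617, 337, 106, ., 676, ., 232]

2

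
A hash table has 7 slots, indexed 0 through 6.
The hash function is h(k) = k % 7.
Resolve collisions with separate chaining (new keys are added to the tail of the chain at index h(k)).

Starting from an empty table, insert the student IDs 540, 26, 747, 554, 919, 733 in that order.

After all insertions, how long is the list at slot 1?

Insert 540: h=1, bucket 1 empty → new chain.
Insert 26: h=5, bucket 5 empty → new chain.
Insert 747: h=5, bucket 5 nonempty → append to chain.
Insert 554: h=1, bucket 1 nonempty → append to chain.
Insert 919: h=2, bucket 2 empty → new chain.
Insert 733: h=5, bucket 5 nonempty → append to chain.
Final buckets:
0: —
1: 540 -> 554
2: 919
3: —
4: —
5: 26 -> 747 -> 733
6: —

2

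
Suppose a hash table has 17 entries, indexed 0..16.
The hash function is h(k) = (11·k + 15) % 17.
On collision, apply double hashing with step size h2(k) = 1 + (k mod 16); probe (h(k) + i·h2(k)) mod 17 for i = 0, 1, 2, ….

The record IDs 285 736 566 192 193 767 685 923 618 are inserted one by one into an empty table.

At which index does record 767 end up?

1

285: h=5 => slot 5
736: h=2 => slot 2
566: h=2, h2=7, probe 2,9 => slot 9
192: h=2, h2=1, probe 2,3 => slot 3
193: h=13 => slot 13
767: h=3, h2=16, probe 3,2,1 => slot 1
685: h=2, h2=14, probe 2,16 => slot 16
923: h=2, h2=12, probe 2,14 => slot 14
618: h=13, h2=11, probe 13,7 => slot 7
Table: [., 767, 736, 192, ., 285, ., 618, ., 566, ., ., ., 193, 923, ., 685]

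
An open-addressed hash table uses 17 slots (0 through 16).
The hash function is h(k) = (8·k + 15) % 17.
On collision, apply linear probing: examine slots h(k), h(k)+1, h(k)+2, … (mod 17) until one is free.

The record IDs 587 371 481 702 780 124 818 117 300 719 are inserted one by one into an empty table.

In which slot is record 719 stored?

587: h=2 → slot 2
371: h=8 → slot 8
481: h=4 → slot 4
702: h=4, probe 4,5 → slot 5
780: h=16 → slot 16
124: h=4, probe 4,5,6 → slot 6
818: h=14 → slot 14
117: h=16, probe 16,0 → slot 0
300: h=1 → slot 1
719: h=4, probe 4,5,6,7 → slot 7
Table: [117, 300, 587, ∅, 481, 702, 124, 719, 371, ∅, ∅, ∅, ∅, ∅, 818, ∅, 780]

7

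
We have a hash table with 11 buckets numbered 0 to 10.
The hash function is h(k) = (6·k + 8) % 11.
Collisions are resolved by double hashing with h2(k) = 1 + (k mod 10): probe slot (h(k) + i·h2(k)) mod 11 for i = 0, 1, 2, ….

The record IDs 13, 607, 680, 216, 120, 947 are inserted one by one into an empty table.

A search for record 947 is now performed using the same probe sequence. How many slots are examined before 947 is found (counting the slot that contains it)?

Insert 13: h=9, slot 9 empty -> index 9.
Insert 607: h=9, h2=8, slot 9 occupied -> index 6.
Insert 680: h=7, slot 7 empty -> index 7.
Insert 216: h=6, h2=7, slot 6 occupied -> index 2.
Insert 120: h=2, h2=1, slot 2 occupied -> index 3.
Insert 947: h=3, h2=8, slot 3 occupied -> index 0.
Table: [947, -, 216, 120, -, -, 607, 680, -, 13, -]
Lookup 947: h=3, h2=8, probe 3,0 → found at 0.

2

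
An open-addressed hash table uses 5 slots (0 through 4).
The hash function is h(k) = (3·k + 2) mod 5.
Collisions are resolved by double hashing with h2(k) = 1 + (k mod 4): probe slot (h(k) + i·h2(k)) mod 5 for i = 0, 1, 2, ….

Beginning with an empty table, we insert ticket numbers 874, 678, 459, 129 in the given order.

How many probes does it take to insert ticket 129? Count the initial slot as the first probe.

874: h=4 → slot 4
678: h=1 → slot 1
459: h=4, h2=4, probe 4,3 → slot 3
129: h=4, h2=2, probe 4,1,3,0 → slot 0
Table: [129, 678, _, 459, 874]

4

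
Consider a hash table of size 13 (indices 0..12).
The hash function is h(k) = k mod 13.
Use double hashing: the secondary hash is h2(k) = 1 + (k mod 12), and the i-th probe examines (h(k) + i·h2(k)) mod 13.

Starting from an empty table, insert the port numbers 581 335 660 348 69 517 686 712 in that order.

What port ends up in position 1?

Insert 581: h=9, slot 9 empty → index 9.
Insert 335: h=10, slot 10 empty → index 10.
Insert 660: h=10, h2=1, slot 10 occupied → index 11.
Insert 348: h=10, h2=1, slots 10,11 occupied → index 12.
Insert 69: h=4, slot 4 empty → index 4.
Insert 517: h=10, h2=2, slots 10,12 occupied → index 1.
Insert 686: h=10, h2=3, slot 10 occupied → index 0.
Insert 712: h=10, h2=5, slot 10 occupied → index 2.
Table: [686, 517, 712, ., 69, ., ., ., ., 581, 335, 660, 348]

517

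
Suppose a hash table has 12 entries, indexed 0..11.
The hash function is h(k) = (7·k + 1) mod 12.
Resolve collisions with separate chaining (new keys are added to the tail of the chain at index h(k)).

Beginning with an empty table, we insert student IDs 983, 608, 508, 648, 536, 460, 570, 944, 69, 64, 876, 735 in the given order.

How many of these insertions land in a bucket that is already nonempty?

983 → bucket 6
608 → bucket 9
508 → bucket 5
648 → bucket 1
536 → bucket 9 (collision)
460 → bucket 5 (collision)
570 → bucket 7
944 → bucket 9 (collision)
69 → bucket 4
64 → bucket 5 (collision)
876 → bucket 1 (collision)
735 → bucket 10
Final buckets:
0: _
1: 648 -> 876
2: _
3: _
4: 69
5: 508 -> 460 -> 64
6: 983
7: 570
8: _
9: 608 -> 536 -> 944
10: 735
11: _

5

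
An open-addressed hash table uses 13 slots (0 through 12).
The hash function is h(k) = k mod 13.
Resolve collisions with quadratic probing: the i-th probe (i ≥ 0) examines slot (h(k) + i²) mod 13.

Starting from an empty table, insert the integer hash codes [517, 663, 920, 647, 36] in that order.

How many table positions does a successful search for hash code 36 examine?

517: h=10 → slot 10
663: h=0 → slot 0
920: h=10, probe 10,11 → slot 11
647: h=10, probe 10,11,1 → slot 1
36: h=10, probe 10,11,1,6 → slot 6
Table: [663, 647, -, -, -, -, 36, -, -, -, 517, 920, -]
Lookup 36: h=10, probe 10,11,1,6 → found at 6.

4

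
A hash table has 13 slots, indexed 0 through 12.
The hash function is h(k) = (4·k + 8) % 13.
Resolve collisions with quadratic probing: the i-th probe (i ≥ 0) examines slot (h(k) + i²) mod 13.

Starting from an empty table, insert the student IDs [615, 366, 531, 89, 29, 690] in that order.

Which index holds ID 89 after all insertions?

1

Insert 615: h=11, slot 11 empty => index 11.
Insert 366: h=3, slot 3 empty => index 3.
Insert 531: h=0, slot 0 empty => index 0.
Insert 89: h=0, slot 0 occupied => index 1.
Insert 29: h=7, slot 7 empty => index 7.
Insert 690: h=12, slot 12 empty => index 12.
Table: [531, 89, -, 366, -, -, -, 29, -, -, -, 615, 690]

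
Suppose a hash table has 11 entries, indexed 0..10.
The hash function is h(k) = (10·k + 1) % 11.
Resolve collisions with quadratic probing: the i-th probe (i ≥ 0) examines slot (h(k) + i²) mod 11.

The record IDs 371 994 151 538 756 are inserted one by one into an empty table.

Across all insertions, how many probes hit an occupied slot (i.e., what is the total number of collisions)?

371 hashes to 4; slot 4 is free -> place at 4.
994 hashes to 8; slot 8 is free -> place at 8.
151 hashes to 4; 4 taken -> place at 5.
538 hashes to 2; slot 2 is free -> place at 2.
756 hashes to 4; 4,5,8,2 taken -> place at 9.
Table: [∅, ∅, 538, ∅, 371, 151, ∅, ∅, 994, 756, ∅]

5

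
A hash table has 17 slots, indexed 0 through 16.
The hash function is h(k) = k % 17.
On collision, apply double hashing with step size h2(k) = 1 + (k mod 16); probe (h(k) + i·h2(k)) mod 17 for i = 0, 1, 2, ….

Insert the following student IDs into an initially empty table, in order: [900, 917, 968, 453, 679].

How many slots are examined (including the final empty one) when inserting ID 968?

900 hashes to 16; slot 16 is free -> place at 16.
917 hashes to 16, h2=6; 16 taken -> place at 5.
968 hashes to 16, h2=9; 16 taken -> place at 8.
453 hashes to 11; slot 11 is free -> place at 11.
679 hashes to 16, h2=8; 16 taken -> place at 7.
Table: [., ., ., ., ., 917, ., 679, 968, ., ., 453, ., ., ., ., 900]

2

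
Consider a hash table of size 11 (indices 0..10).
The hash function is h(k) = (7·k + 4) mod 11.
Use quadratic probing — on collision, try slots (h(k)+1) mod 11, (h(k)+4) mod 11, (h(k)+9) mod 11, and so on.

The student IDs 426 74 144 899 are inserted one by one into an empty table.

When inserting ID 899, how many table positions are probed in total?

Insert 426: h=5, slot 5 empty → index 5.
Insert 74: h=5, slot 5 occupied → index 6.
Insert 144: h=0, slot 0 empty → index 0.
Insert 899: h=5, slots 5,6 occupied → index 9.
Table: [144, -, -, -, -, 426, 74, -, -, 899, -]

3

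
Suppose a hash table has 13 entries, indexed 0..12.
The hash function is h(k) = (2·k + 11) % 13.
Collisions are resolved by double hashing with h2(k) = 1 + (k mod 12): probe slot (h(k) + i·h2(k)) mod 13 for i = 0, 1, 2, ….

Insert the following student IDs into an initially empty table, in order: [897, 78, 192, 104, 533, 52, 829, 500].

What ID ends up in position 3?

897: h=11 -> slot 11
78: h=11, h2=7, probe 11,5 -> slot 5
192: h=5, h2=1, probe 5,6 -> slot 6
104: h=11, h2=9, probe 11,7 -> slot 7
533: h=11, h2=6, probe 11,4 -> slot 4
52: h=11, h2=5, probe 11,3 -> slot 3
829: h=5, h2=2, probe 5,7,9 -> slot 9
500: h=10 -> slot 10
Table: [—, —, —, 52, 533, 78, 192, 104, —, 829, 500, 897, —]

52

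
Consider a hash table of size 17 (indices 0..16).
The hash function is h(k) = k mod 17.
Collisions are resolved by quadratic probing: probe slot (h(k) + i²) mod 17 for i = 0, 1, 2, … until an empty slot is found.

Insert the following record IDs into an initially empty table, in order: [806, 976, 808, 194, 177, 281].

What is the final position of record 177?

16

806: h=7 → slot 7
976: h=7, probe 7,8 → slot 8
808: h=9 → slot 9
194: h=7, probe 7,8,11 → slot 11
177: h=7, probe 7,8,11,16 → slot 16
281: h=9, probe 9,10 → slot 10
Table: [—, —, —, —, —, —, —, 806, 976, 808, 281, 194, —, —, —, —, 177]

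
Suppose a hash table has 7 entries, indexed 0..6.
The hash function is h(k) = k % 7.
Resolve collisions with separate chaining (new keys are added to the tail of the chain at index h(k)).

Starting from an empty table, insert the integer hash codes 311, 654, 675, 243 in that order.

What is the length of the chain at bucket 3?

Insert 311: h=3, bucket 3 empty → new chain.
Insert 654: h=3, bucket 3 nonempty → append to chain.
Insert 675: h=3, bucket 3 nonempty → append to chain.
Insert 243: h=5, bucket 5 empty → new chain.
Final buckets:
0: —
1: —
2: —
3: 311 -> 654 -> 675
4: —
5: 243
6: —

3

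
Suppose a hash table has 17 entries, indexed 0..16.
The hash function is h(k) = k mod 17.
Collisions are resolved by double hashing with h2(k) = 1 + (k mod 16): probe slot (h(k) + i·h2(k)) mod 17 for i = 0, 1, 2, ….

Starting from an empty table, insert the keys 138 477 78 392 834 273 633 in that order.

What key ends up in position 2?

138: h=2 => slot 2
477: h=1 => slot 1
78: h=10 => slot 10
392: h=1, h2=9, probe 1,10,2,11 => slot 11
834: h=1, h2=3, probe 1,4 => slot 4
273: h=1, h2=2, probe 1,3 => slot 3
633: h=4, h2=10, probe 4,14 => slot 14
Table: [—, 477, 138, 273, 834, —, —, —, —, —, 78, 392, —, —, 633, —, —]

138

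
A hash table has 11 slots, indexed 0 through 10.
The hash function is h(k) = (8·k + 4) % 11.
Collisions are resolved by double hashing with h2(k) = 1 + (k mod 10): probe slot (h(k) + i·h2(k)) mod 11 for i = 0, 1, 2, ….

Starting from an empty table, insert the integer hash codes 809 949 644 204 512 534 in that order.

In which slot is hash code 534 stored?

1

809: h=8 → slot 8
949: h=6 → slot 6
644: h=8, h2=5, probe 8,2 → slot 2
204: h=8, h2=5, probe 8,2,7 → slot 7
512: h=8, h2=3, probe 8,0 → slot 0
534: h=8, h2=5, probe 8,2,7,1 → slot 1
Table: [512, 534, 644, —, —, —, 949, 204, 809, —, —]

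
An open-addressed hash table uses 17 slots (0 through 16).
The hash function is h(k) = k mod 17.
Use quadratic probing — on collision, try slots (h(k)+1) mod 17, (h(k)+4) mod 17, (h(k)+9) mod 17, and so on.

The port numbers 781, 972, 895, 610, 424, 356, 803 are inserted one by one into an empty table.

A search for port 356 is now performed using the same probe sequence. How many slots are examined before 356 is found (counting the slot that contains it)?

4

Insert 781: h=16, slot 16 empty → index 16.
Insert 972: h=3, slot 3 empty → index 3.
Insert 895: h=11, slot 11 empty → index 11.
Insert 610: h=15, slot 15 empty → index 15.
Insert 424: h=16, slot 16 occupied → index 0.
Insert 356: h=16, slots 16,0,3 occupied → index 8.
Insert 803: h=4, slot 4 empty → index 4.
Table: [424, —, —, 972, 803, —, —, —, 356, —, —, 895, —, —, —, 610, 781]
Lookup 356: h=16, probe 16,0,3,8 → found at 8.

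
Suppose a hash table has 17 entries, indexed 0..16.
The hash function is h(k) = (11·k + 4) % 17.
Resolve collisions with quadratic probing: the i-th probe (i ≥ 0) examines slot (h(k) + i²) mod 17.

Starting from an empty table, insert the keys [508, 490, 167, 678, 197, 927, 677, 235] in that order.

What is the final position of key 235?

14

508: h=16 => slot 16
490: h=5 => slot 5
167: h=5, probe 5,6 => slot 6
678: h=16, probe 16,0 => slot 0
197: h=12 => slot 12
927: h=1 => slot 1
677: h=5, probe 5,6,9 => slot 9
235: h=5, probe 5,6,9,14 => slot 14
Table: [678, 927, ∅, ∅, ∅, 490, 167, ∅, ∅, 677, ∅, ∅, 197, ∅, 235, ∅, 508]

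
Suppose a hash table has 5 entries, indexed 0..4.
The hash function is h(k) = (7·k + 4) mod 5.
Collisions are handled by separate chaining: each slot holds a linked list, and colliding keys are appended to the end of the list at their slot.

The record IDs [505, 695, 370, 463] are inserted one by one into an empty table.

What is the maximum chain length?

Insert 505: h=4, bucket 4 empty -> new chain.
Insert 695: h=4, bucket 4 nonempty -> append to chain.
Insert 370: h=4, bucket 4 nonempty -> append to chain.
Insert 463: h=0, bucket 0 empty -> new chain.
Final buckets:
0: 463
1: -
2: -
3: -
4: 505 -> 695 -> 370

3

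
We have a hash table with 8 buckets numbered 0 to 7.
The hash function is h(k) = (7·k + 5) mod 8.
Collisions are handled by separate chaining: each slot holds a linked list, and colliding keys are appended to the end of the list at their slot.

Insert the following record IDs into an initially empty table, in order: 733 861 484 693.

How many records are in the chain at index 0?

3

Insert 733: h=0, bucket 0 empty → new chain.
Insert 861: h=0, bucket 0 nonempty → append to chain.
Insert 484: h=1, bucket 1 empty → new chain.
Insert 693: h=0, bucket 0 nonempty → append to chain.
Final buckets:
0: 733 -> 861 -> 693
1: 484
2: ∅
3: ∅
4: ∅
5: ∅
6: ∅
7: ∅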